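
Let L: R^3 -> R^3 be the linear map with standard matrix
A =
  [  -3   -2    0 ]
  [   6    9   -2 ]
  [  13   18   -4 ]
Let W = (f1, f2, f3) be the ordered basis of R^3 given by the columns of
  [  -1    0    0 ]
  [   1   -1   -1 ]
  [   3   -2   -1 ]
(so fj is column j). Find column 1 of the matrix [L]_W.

[-1, 2, 0]

Compute L(f1) = A f1 = [1, -3, -7] in standard coordinates.
Then write this in W-coordinates: solve for y in y_1 f1 + ... + y_3 f3 = [1, -3, -7].
This gives y = [-1, 2, 0], which is column 1 of [L]_W.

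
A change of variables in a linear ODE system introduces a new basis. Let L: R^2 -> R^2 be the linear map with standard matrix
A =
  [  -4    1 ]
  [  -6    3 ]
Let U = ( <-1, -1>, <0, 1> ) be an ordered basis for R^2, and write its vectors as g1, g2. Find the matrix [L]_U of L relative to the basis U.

Let P have columns g1, g2. Then [L]_U = P^(-1) A P.
Here det P = -1, so P^(-1) is integer; computing A P first and then P^(-1)(A P) gives [[-3, -1], [0, 2]].

[[-3, -1], [0, 2]]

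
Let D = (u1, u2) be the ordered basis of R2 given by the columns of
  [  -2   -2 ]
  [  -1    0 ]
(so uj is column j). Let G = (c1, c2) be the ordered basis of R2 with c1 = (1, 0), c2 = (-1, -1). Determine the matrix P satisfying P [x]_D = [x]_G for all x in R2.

[[-1, -2], [1, 0]]

Column j of P is [uj]_G, since P maps D-coordinates to G-coordinates.
Expressing u1 in G: u1 = -c1 + c2, so column 1 of P is (-1, 1).
Doing the same for each uj gives P = [[-1, -2], [1, 0]].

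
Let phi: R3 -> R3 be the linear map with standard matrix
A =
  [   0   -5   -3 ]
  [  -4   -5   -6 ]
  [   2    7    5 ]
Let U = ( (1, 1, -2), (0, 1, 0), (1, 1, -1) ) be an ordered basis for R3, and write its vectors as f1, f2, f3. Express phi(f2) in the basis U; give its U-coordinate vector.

(-2, 0, -3)

Column 2 of [phi]_U is the U-coordinate vector of phi(f2).
In standard coordinates phi(f2) = A f2 = (-5, -5, 7).
Converting to U: (-5, -5, 7) = -2f1 + 0·f2 - 3f3, so the coordinate vector is (-2, 0, -3).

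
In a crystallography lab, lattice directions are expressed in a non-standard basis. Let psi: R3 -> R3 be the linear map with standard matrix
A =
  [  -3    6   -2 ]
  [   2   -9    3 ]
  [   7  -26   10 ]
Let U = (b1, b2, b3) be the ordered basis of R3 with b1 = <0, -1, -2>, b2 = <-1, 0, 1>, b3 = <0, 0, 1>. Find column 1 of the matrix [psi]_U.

<-3, 2, -2>

Column 1 of [psi]_U is the U-coordinate vector of psi(b1).
In standard coordinates psi(b1) = A b1 = <-2, 3, 6>.
Converting to U: <-2, 3, 6> = -3b1 + 2b2 - 2b3, so the coordinate vector is <-3, 2, -2>.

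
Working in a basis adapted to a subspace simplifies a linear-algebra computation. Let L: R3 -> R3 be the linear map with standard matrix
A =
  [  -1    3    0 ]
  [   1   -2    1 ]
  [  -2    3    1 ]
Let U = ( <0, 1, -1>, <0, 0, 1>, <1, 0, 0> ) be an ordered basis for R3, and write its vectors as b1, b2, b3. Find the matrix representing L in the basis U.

With P the matrix whose columns are b1, ..., b3, [L]_U = P^(-1) A P.
Column by column: L(b1) = A b1 = <3, -3, 2>; its U-coordinates <-3, -1, 3> give column 1.
Continuing for each basis vector yields [L]_U = [[-3, 1, 1], [-1, 2, -1], [3, 0, -1]].

[[-3, 1, 1], [-1, 2, -1], [3, 0, -1]]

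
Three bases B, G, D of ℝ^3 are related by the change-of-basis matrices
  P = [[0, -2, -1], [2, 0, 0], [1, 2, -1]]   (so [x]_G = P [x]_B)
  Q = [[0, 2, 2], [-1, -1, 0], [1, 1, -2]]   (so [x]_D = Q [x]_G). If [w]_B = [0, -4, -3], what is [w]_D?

[-10, -11, 21]

Composing the changes, [w]_D = Q P [w]_B.
Q P = [[6, 4, -2], [-2, 2, 1], [0, -6, 1]]; applying this to [0, -4, -3] gives [-10, -11, 21].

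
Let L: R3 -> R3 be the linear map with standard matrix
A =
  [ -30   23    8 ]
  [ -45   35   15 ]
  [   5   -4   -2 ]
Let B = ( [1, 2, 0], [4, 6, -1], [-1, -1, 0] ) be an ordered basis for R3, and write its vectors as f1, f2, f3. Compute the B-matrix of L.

[[3, 1, 1], [3, 2, 1], [-1, -1, -2]]

With P the matrix whose columns are f1, ..., f3, [L]_B = P^(-1) A P.
Column by column: L(f1) = A f1 = [16, 25, -3]; its B-coordinates [3, 3, -1] give column 1.
Continuing for each basis vector yields [L]_B = [[3, 1, 1], [3, 2, 1], [-1, -1, -2]].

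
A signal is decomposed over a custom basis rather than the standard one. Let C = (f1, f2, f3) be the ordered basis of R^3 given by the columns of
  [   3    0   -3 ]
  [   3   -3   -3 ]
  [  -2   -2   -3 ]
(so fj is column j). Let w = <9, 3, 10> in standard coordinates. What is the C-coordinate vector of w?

<-1, 2, -4>

[w]_C is the unique c with M c = w, where M has columns f1, ..., f3.
Solving this 3x3 system gives c = (-1, 2, -4).
Check: -f1 + 2f2 - 4f3 = <9, 3, 10>.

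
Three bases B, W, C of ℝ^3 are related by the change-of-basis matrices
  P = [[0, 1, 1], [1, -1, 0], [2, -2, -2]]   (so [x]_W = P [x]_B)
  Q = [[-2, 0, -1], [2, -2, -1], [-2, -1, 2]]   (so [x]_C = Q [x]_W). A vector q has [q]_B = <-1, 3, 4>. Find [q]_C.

<2, 38, -42>

Composing the changes, [q]_C = Q P [q]_B.
Q P = [[-2, 0, 0], [-4, 6, 4], [3, -5, -6]]; applying this to <-1, 3, 4> gives <2, 38, -42>.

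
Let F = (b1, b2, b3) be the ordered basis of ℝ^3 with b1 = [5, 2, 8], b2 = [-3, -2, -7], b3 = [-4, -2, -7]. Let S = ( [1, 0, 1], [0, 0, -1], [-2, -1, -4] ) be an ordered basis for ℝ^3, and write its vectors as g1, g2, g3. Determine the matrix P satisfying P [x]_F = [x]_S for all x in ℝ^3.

[[1, 1, 0], [1, 0, -1], [-2, 2, 2]]

Take x = bj: its F-coordinates are the j-th standard unit vector, so P e_j — column j of P — equals [bj]_S.
b1 = g1 + g2 - 2g3, giving column 1 = [1, 1, -2]; repeating for each j gives P = [[1, 1, 0], [1, 0, -1], [-2, 2, 2]].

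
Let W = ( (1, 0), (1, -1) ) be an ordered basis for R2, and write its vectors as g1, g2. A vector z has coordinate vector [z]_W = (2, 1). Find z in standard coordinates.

z = M [z]_W, where M has columns g1, g2.
Carrying out the matrix-vector product, z = (3, -1).

(3, -1)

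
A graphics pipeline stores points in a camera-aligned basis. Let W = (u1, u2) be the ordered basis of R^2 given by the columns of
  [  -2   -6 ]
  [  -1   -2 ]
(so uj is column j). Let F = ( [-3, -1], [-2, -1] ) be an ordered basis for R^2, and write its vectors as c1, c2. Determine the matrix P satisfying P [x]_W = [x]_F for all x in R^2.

[[0, 2], [1, 0]]

Take x = uj: its W-coordinates are the j-th standard unit vector, so P e_j — column j of P — equals [uj]_F.
u1 = 0·c1 + c2, giving column 1 = [0, 1]; repeating for each j gives P = [[0, 2], [1, 0]].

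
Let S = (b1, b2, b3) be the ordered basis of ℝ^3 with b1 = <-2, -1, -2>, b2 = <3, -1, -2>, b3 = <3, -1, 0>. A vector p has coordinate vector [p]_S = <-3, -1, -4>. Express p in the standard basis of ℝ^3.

p = M [p]_S, where M has columns b1, ..., b3.
Carrying out the matrix-vector product, p = <-9, 8, 8>.

<-9, 8, 8>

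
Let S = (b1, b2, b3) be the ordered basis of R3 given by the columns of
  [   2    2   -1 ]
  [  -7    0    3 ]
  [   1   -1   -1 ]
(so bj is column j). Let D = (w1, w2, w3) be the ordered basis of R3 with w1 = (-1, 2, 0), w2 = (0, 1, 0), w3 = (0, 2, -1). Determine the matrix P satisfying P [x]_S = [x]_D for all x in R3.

[[-2, -2, 1], [-1, 2, -1], [-1, 1, 1]]

Let M have columns bj and N have columns wj. Then for every x, N [x]_D = x = M [x]_S, so P = N^(-1) M.
Since det N = 1, N^(-1) has integer entries; multiplying gives P = [[-2, -2, 1], [-1, 2, -1], [-1, 1, 1]].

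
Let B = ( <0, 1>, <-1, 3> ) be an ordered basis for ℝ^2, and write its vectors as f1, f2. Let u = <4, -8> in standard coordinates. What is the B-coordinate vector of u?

<4, -4>

[u]_B is the unique c with M c = u, where M has columns f1, f2.
System: 0c_1 - c_2 = 4, c_1 + 3c_2 = -8; solving gives c_1 = 4, c_2 = -4.
Check: 4f1 - 4f2 = <4, -8>.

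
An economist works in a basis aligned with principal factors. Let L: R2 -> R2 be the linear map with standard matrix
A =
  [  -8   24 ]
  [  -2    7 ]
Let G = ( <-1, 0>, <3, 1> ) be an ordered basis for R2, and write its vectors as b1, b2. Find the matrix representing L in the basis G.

With P the matrix whose columns are b1, b2, [L]_G = P^(-1) A P.
Column by column: L(b1) = A b1 = <8, 2>; its G-coordinates <-2, 2> give column 1.
Continuing for each basis vector yields [L]_G = [[-2, 3], [2, 1]].

[[-2, 3], [2, 1]]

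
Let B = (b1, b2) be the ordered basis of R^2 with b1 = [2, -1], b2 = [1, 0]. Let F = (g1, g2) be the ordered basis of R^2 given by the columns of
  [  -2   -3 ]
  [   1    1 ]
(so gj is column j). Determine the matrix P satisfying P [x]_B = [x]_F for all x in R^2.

[[-1, 1], [0, -1]]

Let M have columns bj and N have columns gj. Then for every x, N [x]_F = x = M [x]_B, so P = N^(-1) M.
Since det N = 1, N^(-1) has integer entries; multiplying gives P = [[-1, 1], [0, -1]].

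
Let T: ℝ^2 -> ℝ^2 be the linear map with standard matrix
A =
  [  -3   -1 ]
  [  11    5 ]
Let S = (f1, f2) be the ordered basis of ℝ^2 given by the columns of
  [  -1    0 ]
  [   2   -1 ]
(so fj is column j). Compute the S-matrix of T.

Let P have columns f1, f2. Then [T]_S = P^(-1) A P.
Here det P = 1, so P^(-1) is integer; computing A P first and then P^(-1)(A P) gives [[-1, -1], [-1, 3]].

[[-1, -1], [-1, 3]]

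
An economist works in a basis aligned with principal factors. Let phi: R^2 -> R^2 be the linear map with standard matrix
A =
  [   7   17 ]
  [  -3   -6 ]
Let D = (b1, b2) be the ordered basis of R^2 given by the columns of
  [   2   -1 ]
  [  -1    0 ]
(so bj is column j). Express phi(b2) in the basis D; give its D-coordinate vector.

<-3, 1>

Compute phi(b2) = A b2 = <-7, 3> in standard coordinates.
Then write this in D-coordinates: solve for y in y_1 b1 + y_2 b2 = <-7, 3>.
This gives y = <-3, 1>, which is column 2 of [phi]_D.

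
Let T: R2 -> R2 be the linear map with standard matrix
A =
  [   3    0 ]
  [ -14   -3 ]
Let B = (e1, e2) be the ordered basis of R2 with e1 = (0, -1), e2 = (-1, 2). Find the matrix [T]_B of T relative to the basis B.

[[-3, -2], [0, 3]]

With P the matrix whose columns are e1, e2, [T]_B = P^(-1) A P.
Column by column: T(e1) = A e1 = (0, 3); its B-coordinates (-3, 0) give column 1.
Continuing for each basis vector yields [T]_B = [[-3, -2], [0, 3]].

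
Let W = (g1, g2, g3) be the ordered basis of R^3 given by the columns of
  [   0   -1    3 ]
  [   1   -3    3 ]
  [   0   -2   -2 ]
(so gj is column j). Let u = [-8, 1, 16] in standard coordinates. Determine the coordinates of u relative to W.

We seek scalars with c_1 g1 + ... + c_3 g3 = u; equivalently solve M c = u where the columns of M are g1, ..., g3.
Row-reducing the augmented matrix [M | u] gives c = (1, -4, -4).
Check: g1 - 4g2 - 4g3 = [-8, 1, 16].

[1, -4, -4]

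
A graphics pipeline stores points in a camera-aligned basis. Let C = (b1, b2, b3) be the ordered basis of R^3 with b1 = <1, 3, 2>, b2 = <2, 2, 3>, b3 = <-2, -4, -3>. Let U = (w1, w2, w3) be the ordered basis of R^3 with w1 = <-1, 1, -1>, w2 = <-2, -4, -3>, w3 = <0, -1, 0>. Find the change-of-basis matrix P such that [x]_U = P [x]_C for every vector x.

Column j of P is [bj]_U, since P maps C-coordinates to U-coordinates.
Expressing b1 in U: b1 = w1 - w2 + 2w3, so column 1 of P is <1, -1, 2>.
Doing the same for each bj gives P = [[1, 0, 0], [-1, -1, 1], [2, 2, 0]].

[[1, 0, 0], [-1, -1, 1], [2, 2, 0]]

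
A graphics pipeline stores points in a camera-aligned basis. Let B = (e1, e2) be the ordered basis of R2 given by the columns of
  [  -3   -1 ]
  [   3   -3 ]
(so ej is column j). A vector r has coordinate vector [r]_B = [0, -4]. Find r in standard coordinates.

[4, 12]

By definition r = 0·e1 - 4e2.
Summing componentwise gives [4, 12].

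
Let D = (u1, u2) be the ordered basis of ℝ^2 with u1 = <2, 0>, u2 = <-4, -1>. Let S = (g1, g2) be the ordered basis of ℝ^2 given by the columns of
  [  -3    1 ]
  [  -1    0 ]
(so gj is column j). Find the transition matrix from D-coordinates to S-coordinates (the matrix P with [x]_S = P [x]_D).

Take x = uj: its D-coordinates are the j-th standard unit vector, so P e_j — column j of P — equals [uj]_S.
u1 = 0·g1 + 2g2, giving column 1 = <0, 2>; repeating for each j gives P = [[0, 1], [2, -1]].

[[0, 1], [2, -1]]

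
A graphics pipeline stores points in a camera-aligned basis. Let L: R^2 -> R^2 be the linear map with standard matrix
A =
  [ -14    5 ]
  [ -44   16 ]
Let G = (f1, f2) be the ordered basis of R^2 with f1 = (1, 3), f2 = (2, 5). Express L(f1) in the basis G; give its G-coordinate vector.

(3, -1)

Column 1 of [L]_G is the G-coordinate vector of L(f1).
In standard coordinates L(f1) = A f1 = (1, 4).
Converting to G: (1, 4) = 3f1 - f2, so the coordinate vector is (3, -1).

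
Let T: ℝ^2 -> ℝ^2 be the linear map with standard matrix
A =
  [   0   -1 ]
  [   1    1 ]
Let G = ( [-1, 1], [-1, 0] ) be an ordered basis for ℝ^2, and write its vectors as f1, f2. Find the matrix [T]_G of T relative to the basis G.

The j-th column of [T]_G is [T(fj)]_G.
T(f1) = A f1 = [-1, 0] = 0·f1 + f2, so column 1 is [0, 1].
Repeating for f2 and assembling the columns gives [[0, -1], [1, 1]].

[[0, -1], [1, 1]]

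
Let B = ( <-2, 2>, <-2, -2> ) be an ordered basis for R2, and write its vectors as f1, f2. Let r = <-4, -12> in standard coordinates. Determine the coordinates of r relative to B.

<-2, 4>

We seek scalars with c_1 f1 + c_2 f2 = r; equivalently solve M c = r where the columns of M are f1, f2.
System: -2c_1 - 2c_2 = -4, 2c_1 - 2c_2 = -12; solving gives c_1 = -2, c_2 = 4.
Check: -2f1 + 4f2 = <-4, -12>.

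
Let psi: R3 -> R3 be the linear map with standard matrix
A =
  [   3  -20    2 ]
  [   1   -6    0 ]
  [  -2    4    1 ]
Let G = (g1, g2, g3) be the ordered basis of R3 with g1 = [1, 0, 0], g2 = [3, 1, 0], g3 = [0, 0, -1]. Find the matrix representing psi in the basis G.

Let P have columns g1, ..., g3. Then [psi]_G = P^(-1) A P.
Here det P = -1, so P^(-1) is integer; computing A P first and then P^(-1)(A P) gives [[0, -2, -2], [1, -3, 0], [2, 2, 1]].

[[0, -2, -2], [1, -3, 0], [2, 2, 1]]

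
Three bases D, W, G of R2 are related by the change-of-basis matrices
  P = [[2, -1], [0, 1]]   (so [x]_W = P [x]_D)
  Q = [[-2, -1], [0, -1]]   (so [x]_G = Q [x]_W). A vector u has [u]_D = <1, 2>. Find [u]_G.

<-2, -2>

Apply P to get W-coordinates <0, 2>, then Q to get G-coordinates.
The result is [u]_G = <-2, -2>.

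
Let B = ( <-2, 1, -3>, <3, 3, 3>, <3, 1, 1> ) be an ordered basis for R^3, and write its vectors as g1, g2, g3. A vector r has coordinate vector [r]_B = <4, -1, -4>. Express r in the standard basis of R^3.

r = M [r]_B, where M has columns g1, ..., g3.
Carrying out the matrix-vector product, r = <-23, -3, -19>.

<-23, -3, -19>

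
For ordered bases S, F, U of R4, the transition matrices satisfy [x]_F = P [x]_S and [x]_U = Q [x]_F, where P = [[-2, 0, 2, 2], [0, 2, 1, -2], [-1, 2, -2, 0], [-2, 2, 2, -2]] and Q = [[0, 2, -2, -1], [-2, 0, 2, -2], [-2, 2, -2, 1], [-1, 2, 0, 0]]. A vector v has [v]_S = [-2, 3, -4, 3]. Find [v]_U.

Apply P to get F-coordinates [2, -4, 16, -4], then Q to get U-coordinates.
The result is [v]_U = [-36, 36, -48, -10].

[-36, 36, -48, -10]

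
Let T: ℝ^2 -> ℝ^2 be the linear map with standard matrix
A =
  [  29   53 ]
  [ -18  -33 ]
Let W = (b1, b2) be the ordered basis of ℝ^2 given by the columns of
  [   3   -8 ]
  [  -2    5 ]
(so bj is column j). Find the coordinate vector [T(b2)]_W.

(3, -3)

Compute T(b2) = A b2 = (33, -21) in standard coordinates.
Then write this in W-coordinates: solve for y in y_1 b1 + y_2 b2 = (33, -21).
This gives y = (3, -3), which is column 2 of [T]_W.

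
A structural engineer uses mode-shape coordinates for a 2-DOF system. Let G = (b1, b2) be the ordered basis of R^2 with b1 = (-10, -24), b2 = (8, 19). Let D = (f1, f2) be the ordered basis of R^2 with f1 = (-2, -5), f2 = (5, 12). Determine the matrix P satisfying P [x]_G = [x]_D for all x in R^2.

Column j of P is [bj]_D, since P maps G-coordinates to D-coordinates.
Expressing b1 in D: b1 = 0·f1 - 2f2, so column 1 of P is (0, -2).
Doing the same for each bj gives P = [[0, 1], [-2, 2]].

[[0, 1], [-2, 2]]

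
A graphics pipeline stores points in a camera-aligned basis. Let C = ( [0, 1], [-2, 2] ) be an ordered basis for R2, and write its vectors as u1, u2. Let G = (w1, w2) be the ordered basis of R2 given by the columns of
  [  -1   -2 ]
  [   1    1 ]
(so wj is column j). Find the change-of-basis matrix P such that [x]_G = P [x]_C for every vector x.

[[2, 2], [-1, 0]]

Let M have columns uj and N have columns wj. Then for every x, N [x]_G = x = M [x]_C, so P = N^(-1) M.
Since det N = 1, N^(-1) has integer entries; multiplying gives P = [[2, 2], [-1, 0]].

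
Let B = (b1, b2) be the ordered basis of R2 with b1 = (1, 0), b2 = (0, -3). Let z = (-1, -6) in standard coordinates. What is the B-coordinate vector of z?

Write z = c_1 b1 + c_2 b2 and solve for the c_i.
System: c_1 + 0c_2 = -1, 0c_1 - 3c_2 = -6; solving gives c_1 = -1, c_2 = 2.
Check: -b1 + 2b2 = (-1, -6).

(-1, 2)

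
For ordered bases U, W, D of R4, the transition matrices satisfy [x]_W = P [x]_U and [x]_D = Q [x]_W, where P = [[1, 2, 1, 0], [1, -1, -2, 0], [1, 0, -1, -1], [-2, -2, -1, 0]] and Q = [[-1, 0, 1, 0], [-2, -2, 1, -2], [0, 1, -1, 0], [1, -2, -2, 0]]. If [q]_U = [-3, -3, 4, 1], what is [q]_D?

[-3, 2, 0, 27]

First [q]_W = P [q]_U = [-5, -8, -8, 8].
Then [q]_D = Q [q]_W = [-3, 2, 0, 27].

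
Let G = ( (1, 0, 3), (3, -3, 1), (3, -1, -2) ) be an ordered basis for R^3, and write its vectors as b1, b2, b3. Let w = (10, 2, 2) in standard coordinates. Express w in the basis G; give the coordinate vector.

(4, -2, 4)

[w]_G is the unique c with M c = w, where M has columns b1, ..., b3.
Solving this 3x3 system gives c = (4, -2, 4).
Check: 4b1 - 2b2 + 4b3 = (10, 2, 2).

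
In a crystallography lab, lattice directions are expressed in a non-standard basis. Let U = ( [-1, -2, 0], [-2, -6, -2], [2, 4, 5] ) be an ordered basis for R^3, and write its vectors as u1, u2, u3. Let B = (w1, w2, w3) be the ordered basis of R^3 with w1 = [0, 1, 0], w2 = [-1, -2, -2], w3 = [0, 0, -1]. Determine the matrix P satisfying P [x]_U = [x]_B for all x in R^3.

[[0, -2, 0], [1, 2, -2], [-2, -2, -1]]

Column j of P is [uj]_B, since P maps U-coordinates to B-coordinates.
Expressing u1 in B: u1 = 0·w1 + w2 - 2w3, so column 1 of P is [0, 1, -2].
Doing the same for each uj gives P = [[0, -2, 0], [1, 2, -2], [-2, -2, -1]].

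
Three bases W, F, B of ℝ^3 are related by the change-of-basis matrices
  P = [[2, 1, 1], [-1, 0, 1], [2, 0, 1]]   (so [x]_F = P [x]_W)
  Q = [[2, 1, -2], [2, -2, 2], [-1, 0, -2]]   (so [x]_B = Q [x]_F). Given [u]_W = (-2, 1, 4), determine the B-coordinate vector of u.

Composing the changes, [u]_B = Q P [u]_W.
Q P = [[-1, 2, 1], [10, 2, 2], [-6, -1, -3]]; applying this to (-2, 1, 4) gives (8, -10, -1).

(8, -10, -1)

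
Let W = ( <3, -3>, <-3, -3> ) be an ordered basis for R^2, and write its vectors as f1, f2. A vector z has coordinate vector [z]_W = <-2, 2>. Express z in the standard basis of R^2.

<-12, 0>

z = M [z]_W, where M has columns f1, f2.
Carrying out the matrix-vector product, z = <-12, 0>.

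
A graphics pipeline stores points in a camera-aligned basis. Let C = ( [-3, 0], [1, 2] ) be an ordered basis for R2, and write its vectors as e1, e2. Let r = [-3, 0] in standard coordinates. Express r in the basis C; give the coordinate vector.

[r]_C is the unique c with M c = r, where M has columns e1, e2.
System: -3c_1 + c_2 = -3, 0c_1 + 2c_2 = 0; solving gives c_1 = 1, c_2 = 0.
Check: e1 + 0·e2 = [-3, 0].

[1, 0]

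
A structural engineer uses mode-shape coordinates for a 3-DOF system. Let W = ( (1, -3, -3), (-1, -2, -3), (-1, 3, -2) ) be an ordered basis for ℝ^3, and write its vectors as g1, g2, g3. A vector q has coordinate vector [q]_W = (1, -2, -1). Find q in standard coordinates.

(4, -2, 5)

The coordinates say q = g1 - 2g2 - g3; adding the scaled basis vectors gives (4, -2, 5).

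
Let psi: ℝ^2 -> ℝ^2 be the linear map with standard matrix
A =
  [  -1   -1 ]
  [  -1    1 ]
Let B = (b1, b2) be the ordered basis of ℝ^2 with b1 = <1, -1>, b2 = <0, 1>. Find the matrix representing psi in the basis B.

[[0, -1], [-2, 0]]

The j-th column of [psi]_B is [psi(bj)]_B.
psi(b1) = A b1 = <0, -2> = 0·b1 - 2b2, so column 1 is <0, -2>.
Repeating for b2 and assembling the columns gives [[0, -1], [-2, 0]].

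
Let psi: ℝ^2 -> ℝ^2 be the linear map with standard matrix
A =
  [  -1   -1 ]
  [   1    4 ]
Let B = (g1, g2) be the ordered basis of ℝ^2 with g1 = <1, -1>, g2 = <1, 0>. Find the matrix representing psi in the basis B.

[[3, -1], [-3, 0]]

Let P have columns g1, g2. Then [psi]_B = P^(-1) A P.
Here det P = 1, so P^(-1) is integer; computing A P first and then P^(-1)(A P) gives [[3, -1], [-3, 0]].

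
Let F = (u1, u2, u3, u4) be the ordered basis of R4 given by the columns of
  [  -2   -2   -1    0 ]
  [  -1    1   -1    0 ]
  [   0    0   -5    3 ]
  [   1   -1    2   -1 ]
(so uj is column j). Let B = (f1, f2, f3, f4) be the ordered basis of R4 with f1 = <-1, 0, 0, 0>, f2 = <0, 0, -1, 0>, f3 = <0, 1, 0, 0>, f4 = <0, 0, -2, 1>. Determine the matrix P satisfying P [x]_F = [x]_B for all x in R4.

Take x = uj: its F-coordinates are the j-th standard unit vector, so P e_j — column j of P — equals [uj]_B.
u1 = 2f1 - 2f2 - f3 + f4, giving column 1 = <2, -2, -1, 1>; repeating for each j gives P = [[2, 2, 1, 0], [-2, 2, 1, -1], [-1, 1, -1, 0], [1, -1, 2, -1]].

[[2, 2, 1, 0], [-2, 2, 1, -1], [-1, 1, -1, 0], [1, -1, 2, -1]]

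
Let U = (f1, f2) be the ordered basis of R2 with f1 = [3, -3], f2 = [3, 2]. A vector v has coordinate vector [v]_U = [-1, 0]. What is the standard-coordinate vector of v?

The coordinates say v = -f1 + 0·f2; adding the scaled basis vectors gives [-3, 3].

[-3, 3]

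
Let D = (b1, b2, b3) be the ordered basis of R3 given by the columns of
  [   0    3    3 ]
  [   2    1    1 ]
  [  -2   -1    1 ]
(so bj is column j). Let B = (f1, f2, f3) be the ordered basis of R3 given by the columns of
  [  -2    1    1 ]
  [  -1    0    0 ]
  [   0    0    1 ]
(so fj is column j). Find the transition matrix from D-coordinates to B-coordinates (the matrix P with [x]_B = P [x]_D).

[[-2, -1, -1], [-2, 2, 0], [-2, -1, 1]]

Take x = bj: its D-coordinates are the j-th standard unit vector, so P e_j — column j of P — equals [bj]_B.
b1 = -2f1 - 2f2 - 2f3, giving column 1 = <-2, -2, -2>; repeating for each j gives P = [[-2, -1, -1], [-2, 2, 0], [-2, -1, 1]].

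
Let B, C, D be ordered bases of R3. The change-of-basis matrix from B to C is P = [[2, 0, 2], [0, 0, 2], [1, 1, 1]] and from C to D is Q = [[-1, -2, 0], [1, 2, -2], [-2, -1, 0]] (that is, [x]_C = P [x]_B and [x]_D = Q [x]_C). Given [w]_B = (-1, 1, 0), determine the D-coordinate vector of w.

First [w]_C = P [w]_B = (-2, 0, 0).
Then [w]_D = Q [w]_C = (2, -2, 4).

(2, -2, 4)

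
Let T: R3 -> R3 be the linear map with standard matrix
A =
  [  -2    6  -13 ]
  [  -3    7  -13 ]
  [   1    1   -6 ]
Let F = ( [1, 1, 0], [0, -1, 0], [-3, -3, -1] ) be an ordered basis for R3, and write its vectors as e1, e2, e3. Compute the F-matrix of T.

With P the matrix whose columns are e1, ..., e3, [T]_F = P^(-1) A P.
Column by column: T(e1) = A e1 = [4, 4, 2]; its F-coordinates [-2, 0, -2] give column 1.
Continuing for each basis vector yields [T]_F = [[-2, -3, 1], [0, 1, 0], [-2, 1, 0]].

[[-2, -3, 1], [0, 1, 0], [-2, 1, 0]]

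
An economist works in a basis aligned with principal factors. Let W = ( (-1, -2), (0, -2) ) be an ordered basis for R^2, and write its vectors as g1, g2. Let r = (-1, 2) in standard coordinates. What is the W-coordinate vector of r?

Write r = c_1 g1 + c_2 g2 and solve for the c_i.
System: -c_1 + 0c_2 = -1, -2c_1 - 2c_2 = 2; solving gives c_1 = 1, c_2 = -2.
Check: g1 - 2g2 = (-1, 2).

(1, -2)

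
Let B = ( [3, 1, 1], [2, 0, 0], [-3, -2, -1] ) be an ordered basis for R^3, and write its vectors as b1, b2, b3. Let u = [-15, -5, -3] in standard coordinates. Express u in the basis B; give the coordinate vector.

[u]_B is the unique c with M c = u, where M has columns b1, ..., b3.
Solving this 3x3 system gives c = (-1, -3, 2).
Check: -b1 - 3b2 + 2b3 = [-15, -5, -3].

[-1, -3, 2]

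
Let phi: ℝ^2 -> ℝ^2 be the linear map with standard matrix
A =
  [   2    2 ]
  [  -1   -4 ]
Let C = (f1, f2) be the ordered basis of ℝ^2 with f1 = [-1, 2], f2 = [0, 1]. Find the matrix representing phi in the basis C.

[[-2, -2], [-3, 0]]

Let P have columns f1, f2. Then [phi]_C = P^(-1) A P.
Here det P = -1, so P^(-1) is integer; computing A P first and then P^(-1)(A P) gives [[-2, -2], [-3, 0]].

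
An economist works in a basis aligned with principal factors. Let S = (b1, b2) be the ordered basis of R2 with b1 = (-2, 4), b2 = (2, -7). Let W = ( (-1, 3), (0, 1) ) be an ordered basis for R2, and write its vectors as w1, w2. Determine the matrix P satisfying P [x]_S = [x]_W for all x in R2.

Let M have columns bj and N have columns wj. Then for every x, N [x]_W = x = M [x]_S, so P = N^(-1) M.
Since det N = -1, N^(-1) has integer entries; multiplying gives P = [[2, -2], [-2, -1]].

[[2, -2], [-2, -1]]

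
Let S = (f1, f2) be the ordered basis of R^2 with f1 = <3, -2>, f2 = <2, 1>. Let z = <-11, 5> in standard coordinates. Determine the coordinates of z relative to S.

We seek scalars with c_1 f1 + c_2 f2 = z; equivalently solve M c = z where the columns of M are f1, f2.
System: 3c_1 + 2c_2 = -11, -2c_1 + c_2 = 5; solving gives c_1 = -3, c_2 = -1.
Check: -3f1 - f2 = <-11, 5>.

<-3, -1>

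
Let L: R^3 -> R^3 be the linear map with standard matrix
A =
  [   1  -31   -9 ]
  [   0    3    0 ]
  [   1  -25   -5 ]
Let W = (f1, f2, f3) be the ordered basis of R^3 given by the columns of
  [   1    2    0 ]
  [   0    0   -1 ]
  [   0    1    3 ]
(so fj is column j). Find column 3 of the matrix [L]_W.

Compute L(f3) = A f3 = [4, -3, 10] in standard coordinates.
Then write this in W-coordinates: solve for y in y_1 f1 + ... + y_3 f3 = [4, -3, 10].
This gives y = [2, 1, 3], which is column 3 of [L]_W.

[2, 1, 3]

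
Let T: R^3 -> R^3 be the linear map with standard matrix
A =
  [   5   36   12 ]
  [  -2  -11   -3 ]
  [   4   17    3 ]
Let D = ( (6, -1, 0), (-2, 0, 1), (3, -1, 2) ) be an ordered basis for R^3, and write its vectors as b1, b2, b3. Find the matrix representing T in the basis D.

[[-1, 1, 2], [3, -1, 3], [2, -2, -1]]

The j-th column of [T]_D is [T(bj)]_D.
T(b1) = A b1 = (-6, -1, 7) = -b1 + 3b2 + 2b3, so column 1 is (-1, 3, 2).
Repeating for b2, b3 and assembling the columns gives [[-1, 1, 2], [3, -1, 3], [2, -2, -1]].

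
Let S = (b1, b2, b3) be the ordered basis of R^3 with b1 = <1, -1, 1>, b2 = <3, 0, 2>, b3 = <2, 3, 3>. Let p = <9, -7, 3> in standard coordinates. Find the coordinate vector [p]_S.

Write p = c_1 b1 + ... + c_3 b3 and solve for the c_i.
Solving this 3x3 system gives c = (1, 4, -2).
Check: b1 + 4b2 - 2b3 = <9, -7, 3>.

<1, 4, -2>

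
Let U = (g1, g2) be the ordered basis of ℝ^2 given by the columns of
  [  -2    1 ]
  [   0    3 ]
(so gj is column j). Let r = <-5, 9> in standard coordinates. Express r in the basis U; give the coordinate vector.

<4, 3>

We seek scalars with c_1 g1 + c_2 g2 = r; equivalently solve M c = r where the columns of M are g1, g2.
System: -2c_1 + c_2 = -5, 0c_1 + 3c_2 = 9; solving gives c_1 = 4, c_2 = 3.
Check: 4g1 + 3g2 = <-5, 9>.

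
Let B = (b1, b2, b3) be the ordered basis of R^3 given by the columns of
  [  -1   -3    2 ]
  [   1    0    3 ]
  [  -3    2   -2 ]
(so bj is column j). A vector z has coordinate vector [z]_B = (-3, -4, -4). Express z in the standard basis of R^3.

z = M [z]_B, where M has columns b1, ..., b3.
Carrying out the matrix-vector product, z = (7, -15, 9).

(7, -15, 9)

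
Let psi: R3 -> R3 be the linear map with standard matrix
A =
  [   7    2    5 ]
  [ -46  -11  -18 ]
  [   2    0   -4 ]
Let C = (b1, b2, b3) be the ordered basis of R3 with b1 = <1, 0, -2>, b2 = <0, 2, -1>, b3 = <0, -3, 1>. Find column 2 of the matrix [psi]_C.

Column 2 of [psi]_C is the C-coordinate vector of psi(b2).
In standard coordinates psi(b2) = A b2 = <-1, -4, 4>.
Converting to C: <-1, -4, 4> = -b1 - 2b2 + 0·b3, so the coordinate vector is <-1, -2, 0>.

<-1, -2, 0>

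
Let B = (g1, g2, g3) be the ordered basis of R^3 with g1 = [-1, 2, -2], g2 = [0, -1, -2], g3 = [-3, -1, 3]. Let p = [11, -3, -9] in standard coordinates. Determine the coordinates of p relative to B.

[-2, 2, -3]

We seek scalars with c_1 g1 + ... + c_3 g3 = p; equivalently solve M c = p where the columns of M are g1, ..., g3.
Solving this 3x3 system gives c = (-2, 2, -3).
Check: -2g1 + 2g2 - 3g3 = [11, -3, -9].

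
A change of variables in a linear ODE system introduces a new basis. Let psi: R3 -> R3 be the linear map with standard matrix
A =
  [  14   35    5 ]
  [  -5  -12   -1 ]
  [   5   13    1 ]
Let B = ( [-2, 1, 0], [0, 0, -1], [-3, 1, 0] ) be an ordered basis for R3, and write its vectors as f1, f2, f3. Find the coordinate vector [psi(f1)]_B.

Column 1 of [psi]_B is the B-coordinate vector of psi(f1).
In standard coordinates psi(f1) = A f1 = [7, -2, 3].
Converting to B: [7, -2, 3] = f1 - 3f2 - 3f3, so the coordinate vector is [1, -3, -3].

[1, -3, -3]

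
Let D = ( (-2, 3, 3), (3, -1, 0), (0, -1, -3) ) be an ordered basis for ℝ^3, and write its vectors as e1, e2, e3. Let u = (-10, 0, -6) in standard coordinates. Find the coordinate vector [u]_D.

(-1, -4, 1)

Write u = c_1 e1 + ... + c_3 e3 and solve for the c_i.
Solving this 3x3 system gives c = (-1, -4, 1).
Check: -e1 - 4e2 + e3 = (-10, 0, -6).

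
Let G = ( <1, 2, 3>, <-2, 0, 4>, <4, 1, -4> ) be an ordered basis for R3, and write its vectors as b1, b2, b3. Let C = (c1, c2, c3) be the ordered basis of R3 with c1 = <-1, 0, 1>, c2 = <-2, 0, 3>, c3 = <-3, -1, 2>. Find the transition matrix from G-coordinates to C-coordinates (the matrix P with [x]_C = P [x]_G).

Column j of P is [bj]_C, since P maps G-coordinates to C-coordinates.
Expressing b1 in C: b1 = c1 + 2c2 - 2c3, so column 1 of P is <1, 2, -2>.
Doing the same for each bj gives P = [[1, -2, 1], [2, 2, -1], [-2, 0, -1]].

[[1, -2, 1], [2, 2, -1], [-2, 0, -1]]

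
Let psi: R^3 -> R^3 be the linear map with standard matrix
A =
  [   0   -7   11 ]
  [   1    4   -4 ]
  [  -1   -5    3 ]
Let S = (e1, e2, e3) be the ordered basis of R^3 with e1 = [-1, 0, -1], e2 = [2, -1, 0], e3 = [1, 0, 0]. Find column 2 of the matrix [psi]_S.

Column 2 of [psi]_S is the S-coordinate vector of psi(e2).
In standard coordinates psi(e2) = A e2 = [7, -2, 3].
Converting to S: [7, -2, 3] = -3e1 + 2e2 + 0·e3, so the coordinate vector is [-3, 2, 0].

[-3, 2, 0]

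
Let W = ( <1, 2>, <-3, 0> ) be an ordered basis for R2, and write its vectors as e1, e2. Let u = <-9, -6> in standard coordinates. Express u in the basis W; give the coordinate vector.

<-3, 2>

Write u = c_1 e1 + c_2 e2 and solve for the c_i.
System: c_1 - 3c_2 = -9, 2c_1 + 0c_2 = -6; solving gives c_1 = -3, c_2 = 2.
Check: -3e1 + 2e2 = <-9, -6>.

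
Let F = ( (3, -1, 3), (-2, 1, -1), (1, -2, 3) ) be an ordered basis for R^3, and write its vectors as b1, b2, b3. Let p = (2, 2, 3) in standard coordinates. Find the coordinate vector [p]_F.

(3, 3, -1)

We seek scalars with c_1 b1 + ... + c_3 b3 = p; equivalently solve M c = p where the columns of M are b1, ..., b3.
Gaussian elimination on [M | p] yields c = (3, 3, -1).
Check: 3b1 + 3b2 - b3 = (2, 2, 3).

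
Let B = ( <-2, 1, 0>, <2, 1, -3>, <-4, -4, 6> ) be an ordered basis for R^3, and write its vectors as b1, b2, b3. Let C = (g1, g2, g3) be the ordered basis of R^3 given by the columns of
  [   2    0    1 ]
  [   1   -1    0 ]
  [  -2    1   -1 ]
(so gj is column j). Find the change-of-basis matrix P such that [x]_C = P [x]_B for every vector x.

Column j of P is [bj]_C, since P maps B-coordinates to C-coordinates.
Expressing b1 in C: b1 = -g1 - 2g2 + 0·g3, so column 1 of P is <-1, -2, 0>.
Doing the same for each bj gives P = [[-1, 0, -2], [-2, -1, 2], [0, 2, 0]].

[[-1, 0, -2], [-2, -1, 2], [0, 2, 0]]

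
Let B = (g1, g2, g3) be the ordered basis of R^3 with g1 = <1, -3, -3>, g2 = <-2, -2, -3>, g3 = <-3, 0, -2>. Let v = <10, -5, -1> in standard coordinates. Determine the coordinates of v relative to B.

Write v = c_1 g1 + ... + c_3 g3 and solve for the c_i.
Row-reducing the augmented matrix [M | v] gives c = (3, -2, -1).
Check: 3g1 - 2g2 - g3 = <10, -5, -1>.

<3, -2, -1>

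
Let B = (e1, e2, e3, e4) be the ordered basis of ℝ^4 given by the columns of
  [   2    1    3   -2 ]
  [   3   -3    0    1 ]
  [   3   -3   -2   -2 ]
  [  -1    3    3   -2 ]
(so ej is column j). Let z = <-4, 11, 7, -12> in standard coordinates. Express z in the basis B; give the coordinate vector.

<2, -1, -1, 2>

Write z = c_1 e1 + ... + c_4 e4 and solve for the c_i.
Gaussian elimination on [M | z] yields c = (2, -1, -1, 2).
Check: 2e1 - e2 - e3 + 2e4 = <-4, 11, 7, -12>.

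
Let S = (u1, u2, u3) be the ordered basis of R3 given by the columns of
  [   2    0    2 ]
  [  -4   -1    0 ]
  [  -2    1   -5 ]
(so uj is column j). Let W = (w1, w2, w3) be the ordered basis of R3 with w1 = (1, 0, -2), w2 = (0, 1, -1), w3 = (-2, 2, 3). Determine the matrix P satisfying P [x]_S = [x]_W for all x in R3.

[[-2, 0, 0], [0, -1, 2], [-2, 0, -1]]

Column j of P is [uj]_W, since P maps S-coordinates to W-coordinates.
Expressing u1 in W: u1 = -2w1 + 0·w2 - 2w3, so column 1 of P is (-2, 0, -2).
Doing the same for each uj gives P = [[-2, 0, 0], [0, -1, 2], [-2, 0, -1]].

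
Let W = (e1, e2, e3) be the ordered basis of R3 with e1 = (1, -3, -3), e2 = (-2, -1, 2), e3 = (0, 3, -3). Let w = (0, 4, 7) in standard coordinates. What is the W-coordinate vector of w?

(-2, -1, -1)

We seek scalars with c_1 e1 + ... + c_3 e3 = w; equivalently solve M c = w where the columns of M are e1, ..., e3.
Solving this 3x3 system gives c = (-2, -1, -1).
Check: -2e1 - e2 - e3 = (0, 4, 7).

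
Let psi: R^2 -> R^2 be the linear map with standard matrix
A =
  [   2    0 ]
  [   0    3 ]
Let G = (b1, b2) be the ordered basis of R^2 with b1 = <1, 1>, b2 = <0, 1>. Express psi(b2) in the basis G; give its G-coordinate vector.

Column 2 of [psi]_G is the G-coordinate vector of psi(b2).
In standard coordinates psi(b2) = A b2 = <0, 3>.
Converting to G: <0, 3> = 0·b1 + 3b2, so the coordinate vector is <0, 3>.

<0, 3>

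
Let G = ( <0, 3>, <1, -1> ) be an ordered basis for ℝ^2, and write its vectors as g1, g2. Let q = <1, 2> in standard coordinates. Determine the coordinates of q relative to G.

We seek scalars with c_1 g1 + c_2 g2 = q; equivalently solve M c = q where the columns of M are g1, g2.
System: 0c_1 + c_2 = 1, 3c_1 - c_2 = 2; solving gives c_1 = 1, c_2 = 1.
Check: g1 + g2 = <1, 2>.

<1, 1>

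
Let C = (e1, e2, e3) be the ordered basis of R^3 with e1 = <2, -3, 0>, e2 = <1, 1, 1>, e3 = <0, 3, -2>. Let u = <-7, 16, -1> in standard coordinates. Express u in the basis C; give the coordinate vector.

<-4, 1, 1>

Write u = c_1 e1 + ... + c_3 e3 and solve for the c_i.
Solving this 3x3 system gives c = (-4, 1, 1).
Check: -4e1 + e2 + e3 = <-7, 16, -1>.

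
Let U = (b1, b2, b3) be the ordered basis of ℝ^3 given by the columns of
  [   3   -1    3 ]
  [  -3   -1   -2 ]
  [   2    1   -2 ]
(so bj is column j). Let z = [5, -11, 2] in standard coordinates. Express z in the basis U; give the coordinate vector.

Write z = c_1 b1 + ... + c_3 b3 and solve for the c_i.
Gaussian elimination on [M | z] yields c = (1, 4, 2).
Check: b1 + 4b2 + 2b3 = [5, -11, 2].

[1, 4, 2]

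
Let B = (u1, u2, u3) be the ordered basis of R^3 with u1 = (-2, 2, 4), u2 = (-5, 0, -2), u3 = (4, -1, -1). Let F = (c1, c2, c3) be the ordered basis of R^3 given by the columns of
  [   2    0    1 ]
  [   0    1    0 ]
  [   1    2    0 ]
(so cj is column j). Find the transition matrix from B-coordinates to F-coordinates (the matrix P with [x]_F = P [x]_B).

[[0, -2, 1], [2, 0, -1], [-2, -1, 2]]

Let M have columns uj and N have columns cj. Then for every x, N [x]_F = x = M [x]_B, so P = N^(-1) M.
Since det N = -1, N^(-1) has integer entries; multiplying gives P = [[0, -2, 1], [2, 0, -1], [-2, -1, 2]].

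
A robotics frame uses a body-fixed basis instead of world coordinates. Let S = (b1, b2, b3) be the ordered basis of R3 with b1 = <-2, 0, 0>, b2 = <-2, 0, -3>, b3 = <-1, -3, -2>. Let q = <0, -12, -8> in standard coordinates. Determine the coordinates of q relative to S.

We seek scalars with c_1 b1 + ... + c_3 b3 = q; equivalently solve M c = q where the columns of M are b1, ..., b3.
Row-reducing the augmented matrix [M | q] gives c = (-2, 0, 4).
Check: -2b1 + 0·b2 + 4b3 = <0, -12, -8>.

<-2, 0, 4>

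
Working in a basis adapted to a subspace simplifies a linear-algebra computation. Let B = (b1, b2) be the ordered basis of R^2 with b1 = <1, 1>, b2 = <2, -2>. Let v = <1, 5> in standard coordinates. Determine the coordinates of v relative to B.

[v]_B is the unique c with M c = v, where M has columns b1, b2.
System: c_1 + 2c_2 = 1, c_1 - 2c_2 = 5; solving gives c_1 = 3, c_2 = -1.
Check: 3b1 - b2 = <1, 5>.

<3, -1>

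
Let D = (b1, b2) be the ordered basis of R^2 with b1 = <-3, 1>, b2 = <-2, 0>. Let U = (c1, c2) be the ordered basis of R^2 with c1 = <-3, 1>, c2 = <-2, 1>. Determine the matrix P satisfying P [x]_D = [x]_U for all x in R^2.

Take x = bj: its D-coordinates are the j-th standard unit vector, so P e_j — column j of P — equals [bj]_U.
b1 = c1 + 0·c2, giving column 1 = <1, 0>; repeating for each j gives P = [[1, 2], [0, -2]].

[[1, 2], [0, -2]]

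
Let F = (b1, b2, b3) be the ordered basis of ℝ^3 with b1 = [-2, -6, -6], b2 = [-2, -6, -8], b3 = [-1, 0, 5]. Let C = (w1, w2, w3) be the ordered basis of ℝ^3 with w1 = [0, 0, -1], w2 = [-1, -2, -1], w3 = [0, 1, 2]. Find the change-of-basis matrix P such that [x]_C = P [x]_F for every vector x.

[[0, 2, -2], [2, 2, 1], [-2, -2, 2]]

Let M have columns bj and N have columns wj. Then for every x, N [x]_C = x = M [x]_F, so P = N^(-1) M.
Since det N = 1, N^(-1) has integer entries; multiplying gives P = [[0, 2, -2], [2, 2, 1], [-2, -2, 2]].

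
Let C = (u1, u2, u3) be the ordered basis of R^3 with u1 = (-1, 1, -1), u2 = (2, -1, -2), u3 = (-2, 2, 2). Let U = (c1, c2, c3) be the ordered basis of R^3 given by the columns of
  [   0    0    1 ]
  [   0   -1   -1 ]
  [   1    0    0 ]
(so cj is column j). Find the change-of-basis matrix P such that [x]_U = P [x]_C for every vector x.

Column j of P is [uj]_U, since P maps C-coordinates to U-coordinates.
Expressing u1 in U: u1 = -c1 + 0·c2 - c3, so column 1 of P is (-1, 0, -1).
Doing the same for each uj gives P = [[-1, -2, 2], [0, -1, 0], [-1, 2, -2]].

[[-1, -2, 2], [0, -1, 0], [-1, 2, -2]]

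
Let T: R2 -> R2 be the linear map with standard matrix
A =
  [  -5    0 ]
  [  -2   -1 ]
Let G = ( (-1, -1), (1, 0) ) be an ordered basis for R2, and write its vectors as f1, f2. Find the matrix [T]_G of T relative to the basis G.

The j-th column of [T]_G is [T(fj)]_G.
T(f1) = A f1 = (5, 3) = -3f1 + 2f2, so column 1 is (-3, 2).
Repeating for f2 and assembling the columns gives [[-3, 2], [2, -3]].

[[-3, 2], [2, -3]]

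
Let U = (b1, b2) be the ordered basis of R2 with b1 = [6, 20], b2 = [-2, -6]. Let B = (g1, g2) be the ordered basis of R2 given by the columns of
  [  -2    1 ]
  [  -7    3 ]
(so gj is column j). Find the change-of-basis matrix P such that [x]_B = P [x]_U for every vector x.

Column j of P is [bj]_B, since P maps U-coordinates to B-coordinates.
Expressing b1 in B: b1 = -2g1 + 2g2, so column 1 of P is [-2, 2].
Doing the same for each bj gives P = [[-2, 0], [2, -2]].

[[-2, 0], [2, -2]]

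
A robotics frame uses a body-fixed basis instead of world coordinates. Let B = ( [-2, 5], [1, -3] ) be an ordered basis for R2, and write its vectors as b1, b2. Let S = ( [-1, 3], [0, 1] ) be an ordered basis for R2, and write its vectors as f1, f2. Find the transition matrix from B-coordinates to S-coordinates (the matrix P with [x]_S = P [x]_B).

Take x = bj: its B-coordinates are the j-th standard unit vector, so P e_j — column j of P — equals [bj]_S.
b1 = 2f1 - f2, giving column 1 = [2, -1]; repeating for each j gives P = [[2, -1], [-1, 0]].

[[2, -1], [-1, 0]]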